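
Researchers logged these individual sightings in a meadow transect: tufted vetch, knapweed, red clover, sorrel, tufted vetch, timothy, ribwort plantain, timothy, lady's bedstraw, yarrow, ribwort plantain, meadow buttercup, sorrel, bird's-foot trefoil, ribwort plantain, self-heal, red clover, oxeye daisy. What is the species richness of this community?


Total individuals logged = 18
Distinct species (count of individuals): tufted vetch (2), knapweed (1), red clover (2), sorrel (2), timothy (2), ribwort plantain (3), lady's bedstraw (1), yarrow (1), meadow buttercup (1), bird's-foot trefoil (1), self-heal (1), oxeye daisy (1)
Species richness = number of distinct species = 12

12


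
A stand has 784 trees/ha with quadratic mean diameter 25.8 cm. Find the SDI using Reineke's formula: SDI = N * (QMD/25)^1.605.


QMD/25 = 25.8/25 = 1.032
(1.032)^1.605 = exp(1.605 * ln(1.032)) = exp(1.605 * 0.0314987) = exp(0.0505554) = 1.05186
SDI = 784 * 1.05186 = 824.658 ≈ 825

825


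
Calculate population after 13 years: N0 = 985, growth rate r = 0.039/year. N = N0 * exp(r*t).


r*t = 0.039 * 13 = 0.507
exp(0.507) = 1.66030
N = 985 * 1.66030 = 1635.40 ≈ 1635

1635


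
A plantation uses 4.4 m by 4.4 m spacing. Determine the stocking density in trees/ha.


N = 10000 / 4.4^2 = 10000 / 19.36 = 516.529 ≈ 517 trees/ha

517 trees/ha


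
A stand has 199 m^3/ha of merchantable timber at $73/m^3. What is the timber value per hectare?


Value = 199 * 73 = $14527/ha

$14527/ha


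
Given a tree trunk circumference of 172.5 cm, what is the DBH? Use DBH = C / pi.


DBH = C / pi = 172.5 / 3.141593 = 54.9084 ≈ 54.91 cm

54.91 cm


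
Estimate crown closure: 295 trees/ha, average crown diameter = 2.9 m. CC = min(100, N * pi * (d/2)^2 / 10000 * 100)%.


(d/2)^2 = (2.9/2)^2 = 1.45^2 = 2.1025
Crown area = 3.141593 * 2.1025 = 6.60520 m^2
N * area / 10000 * 100 = 295 * 6.60520 / 10000 * 100 = 19.4853
CC = min(100, 19.4853) = 19.4853 ≈ 19.5%

19.5%


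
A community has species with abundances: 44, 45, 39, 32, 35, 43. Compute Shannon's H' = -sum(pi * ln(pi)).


Total N = 44 + 45 + 39 + 32 + 35 + 43 = 238
Per-species terms:
  p = 44/238 = 0.184874; ln(p) = -1.688081; p*ln(p) = 0.184874 * (-1.688081) = -0.312082
  p = 45/238 = 0.189076; ln(p) = -1.665606; p*ln(p) = 0.189076 * (-1.665606) = -0.314926
  p = 39/238 = 0.163866; ln(p) = -1.808706; p*ln(p) = 0.163866 * (-1.808706) = -0.296385
  p = 32/238 = 0.134454; ln(p) = -2.006533; p*ln(p) = 0.134454 * (-2.006533) = -0.269786
  p = 35/238 = 0.147059; ln(p) = -1.916921; p*ln(p) = 0.147059 * (-1.916921) = -0.281900
  p = 43/238 = 0.180672; ln(p) = -1.711072; p*ln(p) = 0.180672 * (-1.711072) = -0.309143
sum(p*ln(p)) = (-0.312082) + (-0.314926) + (-0.296385) + (-0.269786) + (-0.281900) + (-0.309143) = -1.784222
H' = -(-1.784222) = 1.784222 ≈ 1.7842

1.7842


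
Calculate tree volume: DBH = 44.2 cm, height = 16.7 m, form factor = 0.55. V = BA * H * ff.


(D/200)^2 = (44.2/200)^2 = 0.221^2 = 0.048841
BA = 3.141593 * 0.048841 = 0.153439 m^2
V = 0.153439 * 16.7 * 0.55 = 1.40934 ≈ 1.409 m^3

1.409 m^3


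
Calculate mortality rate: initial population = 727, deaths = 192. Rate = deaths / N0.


Mortality rate = 192 / 727 = 0.264099 ≈ 0.2641

0.2641


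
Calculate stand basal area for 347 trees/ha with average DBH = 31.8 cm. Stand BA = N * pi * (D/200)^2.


(D/200)^2 = (31.8/200)^2 = 0.159^2 = 0.025281
Individual BA = 3.141593 * 0.025281 = 0.0794226 m^2
Stand BA = 347 * 0.0794226 = 27.5596 ≈ 27.56 m^2/ha

27.56 m^2/ha


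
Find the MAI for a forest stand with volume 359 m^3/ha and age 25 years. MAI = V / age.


MAI = 359 / 25 = 14.36 m^3/ha/yr

14.36 m^3/ha/yr


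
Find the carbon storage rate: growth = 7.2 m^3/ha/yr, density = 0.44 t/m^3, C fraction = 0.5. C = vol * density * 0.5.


C = 7.2 * 0.44 * 0.5 = 1.584 ≈ 1.58 t C/ha/yr

1.58 t C/ha/yr


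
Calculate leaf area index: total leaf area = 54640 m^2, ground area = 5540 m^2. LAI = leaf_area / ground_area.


LAI = 54640 / 5540 = 9.8628 ≈ 9.86

9.86


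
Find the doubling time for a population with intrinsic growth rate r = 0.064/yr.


td = ln(2) / 0.064 = 0.693147 / 0.064 = 10.8304 ≈ 10.8 years

10.8 years


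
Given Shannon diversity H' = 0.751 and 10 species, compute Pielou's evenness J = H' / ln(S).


ln(10) = 2.30259
J = H' / ln(S) = 0.751 / 2.30259 = 0.326154 ≈ 0.3262

0.3262


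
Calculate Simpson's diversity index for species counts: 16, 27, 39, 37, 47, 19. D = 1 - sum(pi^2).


Total N = 16 + 27 + 39 + 37 + 47 + 19 = 185
Per-species terms:
  p = 16/185 = 0.086486; p^2 = 0.086486^2 = 0.007480
  p = 27/185 = 0.145946; p^2 = 0.145946^2 = 0.021300
  p = 39/185 = 0.210811; p^2 = 0.210811^2 = 0.044441
  p = 37/185 = 0.200000; p^2 = 0.200000^2 = 0.040000
  p = 47/185 = 0.254054; p^2 = 0.254054^2 = 0.064543
  p = 19/185 = 0.102703; p^2 = 0.102703^2 = 0.010548
sum(p^2) = 0.007480 + 0.021300 + 0.044441 + 0.040000 + 0.064543 + 0.010548 = 0.188312
D = 1 - 0.188312 = 0.811688 ≈ 0.8117

0.8117


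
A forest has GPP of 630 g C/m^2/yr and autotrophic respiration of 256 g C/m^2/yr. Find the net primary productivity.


NPP = GPP - Ra = 630 - 256 = 374 g C/m^2/yr

374 g C/m^2/yr


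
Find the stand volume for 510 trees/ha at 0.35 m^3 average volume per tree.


V_stand = 510 * 0.35 = 178.5 m^3/ha

178.5 m^3/ha


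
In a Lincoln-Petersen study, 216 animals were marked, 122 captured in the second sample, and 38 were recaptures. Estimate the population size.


N = M * C / R = 216 * 122 / 38 = 26352 / 38 = 693.47 ≈ 693

693 individuals


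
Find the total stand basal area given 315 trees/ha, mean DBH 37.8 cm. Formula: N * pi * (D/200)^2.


(D/200)^2 = (37.8/200)^2 = 0.189^2 = 0.035721
Individual BA = 3.141593 * 0.035721 = 0.112221 m^2
Stand BA = 315 * 0.112221 = 35.3496 ≈ 35.35 m^2/ha

35.35 m^2/ha


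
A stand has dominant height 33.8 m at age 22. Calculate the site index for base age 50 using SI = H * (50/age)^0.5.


50/22 = 2.27273
(2.27273)^0.5 = 1.50756
SI = 33.8 * 1.50756 = 50.9555 ≈ 51.0 m

51.0 m


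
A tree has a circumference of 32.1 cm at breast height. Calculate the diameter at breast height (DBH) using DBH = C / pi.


DBH = C / pi = 32.1 / 3.141593 = 10.2177 ≈ 10.22 cm

10.22 cm


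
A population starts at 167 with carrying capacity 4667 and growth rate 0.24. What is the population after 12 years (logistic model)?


(K - N0)/N0 = (4667 - 167)/167 = 4500/167 = 26.9461
r*t = 0.24 * 12 = 2.88; exp(-2.88) = 0.0561348
26.9461 * 0.0561348 = 1.51261
1 + 1.51261 = 2.51261
N = 4667 / 2.51261 = 1857.43 ≈ 1857

1857


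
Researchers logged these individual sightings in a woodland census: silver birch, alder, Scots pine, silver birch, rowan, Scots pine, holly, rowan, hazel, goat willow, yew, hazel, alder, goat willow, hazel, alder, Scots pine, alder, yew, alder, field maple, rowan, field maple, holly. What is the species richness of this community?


Total individuals logged = 24
Distinct species (count of individuals): silver birch (2), alder (5), Scots pine (3), rowan (3), holly (2), hazel (3), goat willow (2), yew (2), field maple (2)
Species richness = number of distinct species = 9

9


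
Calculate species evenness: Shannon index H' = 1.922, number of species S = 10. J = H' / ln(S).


ln(10) = 2.30259
J = H' / ln(S) = 1.922 / 2.30259 = 0.834712 ≈ 0.8347

0.8347


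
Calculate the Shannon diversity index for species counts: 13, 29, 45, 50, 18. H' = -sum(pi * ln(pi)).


Total N = 13 + 29 + 45 + 50 + 18 = 155
Per-species terms:
  p = 13/155 = 0.083871; ln(p) = -2.478475; p*ln(p) = 0.083871 * (-2.478475) = -0.207872
  p = 29/155 = 0.187097; ln(p) = -1.676128; p*ln(p) = 0.187097 * (-1.676128) = -0.313599
  p = 45/155 = 0.290323; ln(p) = -1.236761; p*ln(p) = 0.290323 * (-1.236761) = -0.359060
  p = 50/155 = 0.322581; ln(p) = -1.131401; p*ln(p) = 0.322581 * (-1.131401) = -0.364968
  p = 18/155 = 0.116129; ln(p) = -2.153054; p*ln(p) = 0.116129 * (-2.153054) = -0.250032
sum(p*ln(p)) = (-0.207872) + (-0.313599) + (-0.359060) + (-0.364968) + (-0.250032) = -1.495531
H' = -(-1.495531) = 1.495531 ≈ 1.4955

1.4955


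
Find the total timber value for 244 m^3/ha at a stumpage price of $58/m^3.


Value = 244 * 58 = $14152/ha

$14152/ha


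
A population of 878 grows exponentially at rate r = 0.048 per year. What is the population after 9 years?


r*t = 0.048 * 9 = 0.432
exp(0.432) = 1.54034
N = 878 * 1.54034 = 1352.42 ≈ 1352

1352


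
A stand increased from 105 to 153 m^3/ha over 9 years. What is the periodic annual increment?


PAI = (V2 - V1) / period = (153 - 105) / 9 = 48 / 9 = 5.3333 ≈ 5.33 m^3/ha/yr

5.33 m^3/ha/yr


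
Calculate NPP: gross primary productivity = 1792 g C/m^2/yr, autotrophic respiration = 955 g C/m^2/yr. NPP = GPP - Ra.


NPP = GPP - Ra = 1792 - 955 = 837 g C/m^2/yr

837 g C/m^2/yr


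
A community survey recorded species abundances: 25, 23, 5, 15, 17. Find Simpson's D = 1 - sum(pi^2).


Total N = 25 + 23 + 5 + 15 + 17 = 85
Per-species terms:
  p = 25/85 = 0.294118; p^2 = 0.294118^2 = 0.086505
  p = 23/85 = 0.270588; p^2 = 0.270588^2 = 0.073218
  p = 5/85 = 0.058824; p^2 = 0.058824^2 = 0.003460
  p = 15/85 = 0.176471; p^2 = 0.176471^2 = 0.031142
  p = 17/85 = 0.200000; p^2 = 0.200000^2 = 0.040000
sum(p^2) = 0.086505 + 0.073218 + 0.003460 + 0.031142 + 0.040000 = 0.234325
D = 1 - 0.234325 = 0.765675 ≈ 0.7657

0.7657


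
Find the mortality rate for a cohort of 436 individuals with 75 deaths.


Mortality rate = 75 / 436 = 0.172018 ≈ 0.1720

0.1720


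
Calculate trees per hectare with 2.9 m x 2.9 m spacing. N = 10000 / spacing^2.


N = 10000 / 2.9^2 = 10000 / 8.41 = 1189.06 ≈ 1189 trees/ha

1189 trees/ha


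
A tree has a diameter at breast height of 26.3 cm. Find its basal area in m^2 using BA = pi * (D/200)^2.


D/200 = 26.3/200 = 0.1315 m
(D/200)^2 = 0.1315^2 = 0.01729225
BA = 3.141593 * 0.01729225 = 0.0543252 ≈ 0.0543 m^2

0.0543 m^2


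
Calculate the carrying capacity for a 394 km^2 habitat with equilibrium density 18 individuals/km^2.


K = 18 * 394 = 7092 individuals

7092 individuals


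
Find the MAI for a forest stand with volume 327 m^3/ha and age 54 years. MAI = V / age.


MAI = 327 / 54 = 6.0556 ≈ 6.06 m^3/ha/yr

6.06 m^3/ha/yr


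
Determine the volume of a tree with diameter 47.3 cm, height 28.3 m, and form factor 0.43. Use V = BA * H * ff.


(D/200)^2 = (47.3/200)^2 = 0.2365^2 = 0.05593225
BA = 3.141593 * 0.05593225 = 0.175716 m^2
V = 0.175716 * 28.3 * 0.43 = 2.13829 ≈ 2.138 m^3

2.138 m^3


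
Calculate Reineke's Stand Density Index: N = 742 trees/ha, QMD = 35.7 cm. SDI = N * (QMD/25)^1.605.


QMD/25 = 35.7/25 = 1.428
(1.428)^1.605 = exp(1.605 * ln(1.428)) = exp(1.605 * 0.356275) = exp(0.571821) = 1.77149
SDI = 742 * 1.77149 = 1314.45 ≈ 1314

1314


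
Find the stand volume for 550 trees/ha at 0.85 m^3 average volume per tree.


V_stand = 550 * 0.85 = 467.5 m^3/ha

467.5 m^3/ha


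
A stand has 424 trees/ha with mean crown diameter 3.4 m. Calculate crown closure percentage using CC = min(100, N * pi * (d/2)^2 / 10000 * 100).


(d/2)^2 = (3.4/2)^2 = 1.7^2 = 2.89
Crown area = 3.141593 * 2.89 = 9.07920 m^2
N * area / 10000 * 100 = 424 * 9.07920 / 10000 * 100 = 38.4958
CC = min(100, 38.4958) = 38.4958 ≈ 38.5%

38.5%


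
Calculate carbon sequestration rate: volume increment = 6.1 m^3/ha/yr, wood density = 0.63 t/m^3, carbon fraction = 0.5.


C = 6.1 * 0.63 * 0.5 = 1.9215 ≈ 1.92 t C/ha/yr

1.92 t C/ha/yr


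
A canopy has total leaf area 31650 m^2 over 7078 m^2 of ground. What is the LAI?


LAI = 31650 / 7078 = 4.4716 ≈ 4.47

4.47


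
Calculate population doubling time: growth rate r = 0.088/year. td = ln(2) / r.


td = ln(2) / 0.088 = 0.693147 / 0.088 = 7.87667 ≈ 7.9 years

7.9 years


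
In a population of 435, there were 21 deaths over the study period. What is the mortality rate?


Mortality rate = 21 / 435 = 0.048276 ≈ 0.0483

0.0483


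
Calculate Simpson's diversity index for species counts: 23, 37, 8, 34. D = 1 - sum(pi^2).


Total N = 23 + 37 + 8 + 34 = 102
Per-species terms:
  p = 23/102 = 0.225490; p^2 = 0.225490^2 = 0.050846
  p = 37/102 = 0.362745; p^2 = 0.362745^2 = 0.131584
  p = 8/102 = 0.078431; p^2 = 0.078431^2 = 0.006151
  p = 34/102 = 0.333333; p^2 = 0.333333^2 = 0.111111
sum(p^2) = 0.050846 + 0.131584 + 0.006151 + 0.111111 = 0.299692
D = 1 - 0.299692 = 0.700308 ≈ 0.7003

0.7003


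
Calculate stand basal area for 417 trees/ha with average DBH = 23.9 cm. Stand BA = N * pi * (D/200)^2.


(D/200)^2 = (23.9/200)^2 = 0.1195^2 = 0.01428025
Individual BA = 3.141593 * 0.01428025 = 0.0448627 m^2
Stand BA = 417 * 0.0448627 = 18.7077 ≈ 18.71 m^2/ha

18.71 m^2/ha


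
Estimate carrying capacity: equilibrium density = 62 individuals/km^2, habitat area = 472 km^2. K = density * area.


K = 62 * 472 = 29264 individuals

29264 individuals


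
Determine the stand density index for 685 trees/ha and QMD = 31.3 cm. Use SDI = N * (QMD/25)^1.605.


QMD/25 = 31.3/25 = 1.252
(1.252)^1.605 = exp(1.605 * ln(1.252)) = exp(1.605 * 0.224742) = exp(0.360711) = 1.43435
SDI = 685 * 1.43435 = 982.530 ≈ 983

983


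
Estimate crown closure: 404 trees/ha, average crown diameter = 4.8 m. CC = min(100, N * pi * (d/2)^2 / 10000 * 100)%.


(d/2)^2 = (4.8/2)^2 = 2.4^2 = 5.76
Crown area = 3.141593 * 5.76 = 18.0956 m^2
N * area / 10000 * 100 = 404 * 18.0956 / 10000 * 100 = 73.1062
CC = min(100, 73.1062) = 73.1062 ≈ 73.1%

73.1%


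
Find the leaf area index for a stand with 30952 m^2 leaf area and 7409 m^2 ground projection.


LAI = 30952 / 7409 = 4.1776 ≈ 4.18

4.18


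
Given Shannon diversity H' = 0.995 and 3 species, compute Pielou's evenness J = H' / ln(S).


ln(3) = 1.09861
J = H' / ln(S) = 0.995 / 1.09861 = 0.905690 ≈ 0.9057

0.9057


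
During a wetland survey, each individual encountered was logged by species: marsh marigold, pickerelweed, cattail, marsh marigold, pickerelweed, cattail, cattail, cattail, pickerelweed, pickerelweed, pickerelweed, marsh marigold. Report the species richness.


Total individuals logged = 12
Distinct species (count of individuals): marsh marigold (3), pickerelweed (5), cattail (4)
Species richness = number of distinct species = 3

3


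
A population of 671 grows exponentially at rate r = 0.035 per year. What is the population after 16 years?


r*t = 0.035 * 16 = 0.56
exp(0.56) = 1.75067
N = 671 * 1.75067 = 1174.70 ≈ 1175

1175


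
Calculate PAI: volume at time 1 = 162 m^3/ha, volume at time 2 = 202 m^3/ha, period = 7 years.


PAI = (V2 - V1) / period = (202 - 162) / 7 = 40 / 7 = 5.7143 ≈ 5.71 m^3/ha/yr

5.71 m^3/ha/yr


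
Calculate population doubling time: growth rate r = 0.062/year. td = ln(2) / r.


td = ln(2) / 0.062 = 0.693147 / 0.062 = 11.1798 ≈ 11.2 years

11.2 years


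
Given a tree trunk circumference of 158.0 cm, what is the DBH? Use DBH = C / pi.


DBH = C / pi = 158.0 / 3.141593 = 50.2930 ≈ 50.29 cm

50.29 cm


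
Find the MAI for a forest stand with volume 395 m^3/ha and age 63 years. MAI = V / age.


MAI = 395 / 63 = 6.2698 ≈ 6.27 m^3/ha/yr

6.27 m^3/ha/yr


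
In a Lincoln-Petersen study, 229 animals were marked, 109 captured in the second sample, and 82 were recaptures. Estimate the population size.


N = M * C / R = 229 * 109 / 82 = 24961 / 82 = 304.40 ≈ 304

304 individuals


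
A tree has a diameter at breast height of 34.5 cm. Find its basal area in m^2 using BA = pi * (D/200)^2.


D/200 = 34.5/200 = 0.1725 m
(D/200)^2 = 0.1725^2 = 0.02975625
BA = 3.141593 * 0.02975625 = 0.0934820 ≈ 0.0935 m^2

0.0935 m^2


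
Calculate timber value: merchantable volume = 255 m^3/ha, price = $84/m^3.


Value = 255 * 84 = $21420/ha

$21420/ha


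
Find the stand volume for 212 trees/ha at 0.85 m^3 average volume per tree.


V_stand = 212 * 0.85 = 180.2 m^3/ha

180.2 m^3/ha


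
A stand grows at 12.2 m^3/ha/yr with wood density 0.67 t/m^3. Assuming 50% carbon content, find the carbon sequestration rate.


C = 12.2 * 0.67 * 0.5 = 4.087 ≈ 4.09 t C/ha/yr

4.09 t C/ha/yr


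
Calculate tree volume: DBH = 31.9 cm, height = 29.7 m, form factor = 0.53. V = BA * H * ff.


(D/200)^2 = (31.9/200)^2 = 0.1595^2 = 0.02544025
BA = 3.141593 * 0.02544025 = 0.0799229 m^2
V = 0.0799229 * 29.7 * 0.53 = 1.25807 ≈ 1.258 m^3

1.258 m^3


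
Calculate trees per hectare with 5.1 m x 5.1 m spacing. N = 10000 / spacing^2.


N = 10000 / 5.1^2 = 10000 / 26.01 = 384.468 ≈ 384 trees/ha

384 trees/ha


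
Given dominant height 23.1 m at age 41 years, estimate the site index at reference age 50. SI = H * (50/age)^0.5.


50/41 = 1.21951
(1.21951)^0.5 = 1.10431
SI = 23.1 * 1.10431 = 25.5096 ≈ 25.5 m

25.5 m


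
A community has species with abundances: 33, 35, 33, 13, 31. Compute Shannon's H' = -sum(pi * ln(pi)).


Total N = 33 + 35 + 33 + 13 + 31 = 145
Per-species terms:
  p = 33/145 = 0.227586; ln(p) = -1.480227; p*ln(p) = 0.227586 * (-1.480227) = -0.336879
  p = 35/145 = 0.241379; ln(p) = -1.421387; p*ln(p) = 0.241379 * (-1.421387) = -0.343093
  p = 33/145 = 0.227586; ln(p) = -1.480227; p*ln(p) = 0.227586 * (-1.480227) = -0.336879
  p = 13/145 = 0.089655; ln(p) = -2.411786; p*ln(p) = 0.089655 * (-2.411786) = -0.216229
  p = 31/145 = 0.213793; ln(p) = -1.542747; p*ln(p) = 0.213793 * (-1.542747) = -0.329829
sum(p*ln(p)) = (-0.336879) + (-0.343093) + (-0.336879) + (-0.216229) + (-0.329829) = -1.562909
H' = -(-1.562909) = 1.562909 ≈ 1.5629

1.5629


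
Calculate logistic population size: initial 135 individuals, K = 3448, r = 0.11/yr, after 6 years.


(K - N0)/N0 = (3448 - 135)/135 = 3313/135 = 24.5407
r*t = 0.11 * 6 = 0.66; exp(-0.66) = 0.516851
24.5407 * 0.516851 = 12.6839
1 + 12.6839 = 13.6839
N = 3448 / 13.6839 = 251.975 ≈ 252

252


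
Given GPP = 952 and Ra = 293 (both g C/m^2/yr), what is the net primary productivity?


NPP = GPP - Ra = 952 - 293 = 659 g C/m^2/yr

659 g C/m^2/yr


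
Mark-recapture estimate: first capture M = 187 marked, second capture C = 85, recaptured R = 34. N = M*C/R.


N = M * C / R = 187 * 85 / 34 = 15895 / 34 = 467.50 ≈ 468

468 individuals


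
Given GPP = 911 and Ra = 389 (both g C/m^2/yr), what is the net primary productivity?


NPP = GPP - Ra = 911 - 389 = 522 g C/m^2/yr

522 g C/m^2/yr


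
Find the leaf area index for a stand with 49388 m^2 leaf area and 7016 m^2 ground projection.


LAI = 49388 / 7016 = 7.0393 ≈ 7.04

7.04


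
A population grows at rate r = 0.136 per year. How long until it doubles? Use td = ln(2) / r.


td = ln(2) / 0.136 = 0.693147 / 0.136 = 5.09667 ≈ 5.1 years

5.1 years


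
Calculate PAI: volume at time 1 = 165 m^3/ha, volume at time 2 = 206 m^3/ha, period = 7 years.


PAI = (V2 - V1) / period = (206 - 165) / 7 = 41 / 7 = 5.8571 ≈ 5.86 m^3/ha/yr

5.86 m^3/ha/yr


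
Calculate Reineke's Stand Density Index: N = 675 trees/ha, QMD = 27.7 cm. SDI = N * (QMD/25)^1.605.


QMD/25 = 27.7/25 = 1.108
(1.108)^1.605 = exp(1.605 * ln(1.108)) = exp(1.605 * 0.102557) = exp(0.164604) = 1.17893
SDI = 675 * 1.17893 = 795.778 ≈ 796

796


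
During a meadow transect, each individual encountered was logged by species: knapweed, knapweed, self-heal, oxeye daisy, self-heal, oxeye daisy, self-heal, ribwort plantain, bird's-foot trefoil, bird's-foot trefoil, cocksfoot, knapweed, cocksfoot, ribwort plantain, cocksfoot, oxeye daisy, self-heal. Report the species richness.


Total individuals logged = 17
Distinct species (count of individuals): knapweed (3), self-heal (4), oxeye daisy (3), ribwort plantain (2), bird's-foot trefoil (2), cocksfoot (3)
Species richness = number of distinct species = 6

6


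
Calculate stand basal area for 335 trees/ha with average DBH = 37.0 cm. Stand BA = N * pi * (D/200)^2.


(D/200)^2 = (37.0/200)^2 = 0.185^2 = 0.034225
Individual BA = 3.141593 * 0.034225 = 0.107521 m^2
Stand BA = 335 * 0.107521 = 36.0195 ≈ 36.02 m^2/ha

36.02 m^2/ha


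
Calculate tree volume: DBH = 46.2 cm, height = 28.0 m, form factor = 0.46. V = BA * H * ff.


(D/200)^2 = (46.2/200)^2 = 0.231^2 = 0.053361
BA = 3.141593 * 0.053361 = 0.167639 m^2
V = 0.167639 * 28.0 * 0.46 = 2.15919 ≈ 2.159 m^3

2.159 m^3


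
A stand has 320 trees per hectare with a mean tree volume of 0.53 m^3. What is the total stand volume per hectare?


V_stand = 320 * 0.53 = 169.6 m^3/ha

169.6 m^3/ha


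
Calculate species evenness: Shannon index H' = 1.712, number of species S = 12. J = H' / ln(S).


ln(12) = 2.48491
J = H' / ln(S) = 1.712 / 2.48491 = 0.688959 ≈ 0.6890

0.6890


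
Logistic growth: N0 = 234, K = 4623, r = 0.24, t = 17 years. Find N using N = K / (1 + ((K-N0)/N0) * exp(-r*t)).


(K - N0)/N0 = (4623 - 234)/234 = 4389/234 = 18.7564
r*t = 0.24 * 17 = 4.08; exp(-4.08) = 0.0169075
18.7564 * 0.0169075 = 0.317124
1 + 0.317124 = 1.31712
N = 4623 / 1.31712 = 3509.93 ≈ 3510

3510


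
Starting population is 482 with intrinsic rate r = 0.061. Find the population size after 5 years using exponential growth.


r*t = 0.061 * 5 = 0.305
exp(0.305) = 1.35663
N = 482 * 1.35663 = 653.896 ≈ 654

654


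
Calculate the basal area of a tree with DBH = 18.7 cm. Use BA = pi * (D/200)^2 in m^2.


D/200 = 18.7/200 = 0.0935 m
(D/200)^2 = 0.0935^2 = 0.00874225
BA = 3.141593 * 0.00874225 = 0.0274646 ≈ 0.0275 m^2

0.0275 m^2


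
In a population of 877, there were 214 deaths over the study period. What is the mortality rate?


Mortality rate = 214 / 877 = 0.244014 ≈ 0.2440

0.2440


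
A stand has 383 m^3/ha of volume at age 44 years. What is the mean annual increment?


MAI = 383 / 44 = 8.7045 ≈ 8.70 m^3/ha/yr

8.70 m^3/ha/yr


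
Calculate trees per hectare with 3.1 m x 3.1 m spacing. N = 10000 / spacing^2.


N = 10000 / 3.1^2 = 10000 / 9.61 = 1040.58 ≈ 1041 trees/ha

1041 trees/ha


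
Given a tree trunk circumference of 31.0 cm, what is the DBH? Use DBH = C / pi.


DBH = C / pi = 31.0 / 3.141593 = 9.86761 ≈ 9.87 cm

9.87 cm


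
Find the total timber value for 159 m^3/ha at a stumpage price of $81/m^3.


Value = 159 * 81 = $12879/ha

$12879/ha


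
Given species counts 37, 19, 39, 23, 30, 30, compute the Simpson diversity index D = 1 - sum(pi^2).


Total N = 37 + 19 + 39 + 23 + 30 + 30 = 178
Per-species terms:
  p = 37/178 = 0.207865; p^2 = 0.207865^2 = 0.043208
  p = 19/178 = 0.106742; p^2 = 0.106742^2 = 0.011394
  p = 39/178 = 0.219101; p^2 = 0.219101^2 = 0.048005
  p = 23/178 = 0.129213; p^2 = 0.129213^2 = 0.016696
  p = 30/178 = 0.168539; p^2 = 0.168539^2 = 0.028405
  p = 30/178 = 0.168539; p^2 = 0.168539^2 = 0.028405
sum(p^2) = 0.043208 + 0.011394 + 0.048005 + 0.016696 + 0.028405 + 0.028405 = 0.176113
D = 1 - 0.176113 = 0.823887 ≈ 0.8239

0.8239


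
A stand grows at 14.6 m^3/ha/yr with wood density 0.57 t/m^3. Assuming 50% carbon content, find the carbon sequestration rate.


C = 14.6 * 0.57 * 0.5 = 4.161 ≈ 4.16 t C/ha/yr

4.16 t C/ha/yr


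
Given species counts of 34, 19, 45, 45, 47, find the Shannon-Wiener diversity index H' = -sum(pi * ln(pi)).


Total N = 34 + 19 + 45 + 45 + 47 = 190
Per-species terms:
  p = 34/190 = 0.178947; ln(p) = -1.720666; p*ln(p) = 0.178947 * (-1.720666) = -0.307908
  p = 19/190 = 0.100000; ln(p) = -2.302585; p*ln(p) = 0.100000 * (-2.302585) = -0.230259
  p = 45/190 = 0.236842; ln(p) = -1.440362; p*ln(p) = 0.236842 * (-1.440362) = -0.341138
  p = 45/190 = 0.236842; ln(p) = -1.440362; p*ln(p) = 0.236842 * (-1.440362) = -0.341138
  p = 47/190 = 0.247368; ln(p) = -1.396878; p*ln(p) = 0.247368 * (-1.396878) = -0.345543
sum(p*ln(p)) = (-0.307908) + (-0.230259) + (-0.341138) + (-0.341138) + (-0.345543) = -1.565986
H' = -(-1.565986) = 1.565986 ≈ 1.5660

1.5660


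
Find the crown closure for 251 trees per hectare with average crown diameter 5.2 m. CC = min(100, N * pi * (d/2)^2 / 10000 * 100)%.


(d/2)^2 = (5.2/2)^2 = 2.6^2 = 6.76
Crown area = 3.141593 * 6.76 = 21.2372 m^2
N * area / 10000 * 100 = 251 * 21.2372 / 10000 * 100 = 53.3054
CC = min(100, 53.3054) = 53.3054 ≈ 53.3%

53.3%


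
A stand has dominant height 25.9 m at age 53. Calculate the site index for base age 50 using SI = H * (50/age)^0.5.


50/53 = 0.943396
(0.943396)^0.5 = 0.971286
SI = 25.9 * 0.971286 = 25.1563 ≈ 25.2 m

25.2 m


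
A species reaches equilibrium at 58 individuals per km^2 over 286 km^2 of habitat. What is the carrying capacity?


K = 58 * 286 = 16588 individuals

16588 individuals


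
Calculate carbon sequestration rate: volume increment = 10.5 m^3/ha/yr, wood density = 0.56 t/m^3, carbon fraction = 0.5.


C = 10.5 * 0.56 * 0.5 = 2.94 t C/ha/yr

2.94 t C/ha/yr


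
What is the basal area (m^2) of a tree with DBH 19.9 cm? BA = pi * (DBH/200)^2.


D/200 = 19.9/200 = 0.0995 m
(D/200)^2 = 0.0995^2 = 0.00990025
BA = 3.141593 * 0.00990025 = 0.0311026 ≈ 0.0311 m^2

0.0311 m^2


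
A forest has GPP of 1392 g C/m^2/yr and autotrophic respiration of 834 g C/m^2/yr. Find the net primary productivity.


NPP = GPP - Ra = 1392 - 834 = 558 g C/m^2/yr

558 g C/m^2/yr


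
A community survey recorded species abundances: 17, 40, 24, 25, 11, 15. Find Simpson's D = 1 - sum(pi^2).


Total N = 17 + 40 + 24 + 25 + 11 + 15 = 132
Per-species terms:
  p = 17/132 = 0.128788; p^2 = 0.128788^2 = 0.016586
  p = 40/132 = 0.303030; p^2 = 0.303030^2 = 0.091827
  p = 24/132 = 0.181818; p^2 = 0.181818^2 = 0.033058
  p = 25/132 = 0.189394; p^2 = 0.189394^2 = 0.035870
  p = 11/132 = 0.083333; p^2 = 0.083333^2 = 0.006944
  p = 15/132 = 0.113636; p^2 = 0.113636^2 = 0.012913
sum(p^2) = 0.016586 + 0.091827 + 0.033058 + 0.035870 + 0.006944 + 0.012913 = 0.197198
D = 1 - 0.197198 = 0.802802 ≈ 0.8028

0.8028


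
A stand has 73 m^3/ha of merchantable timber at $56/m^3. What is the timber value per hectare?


Value = 73 * 56 = $4088/ha

$4088/ha


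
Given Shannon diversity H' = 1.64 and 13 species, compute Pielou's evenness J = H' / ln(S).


ln(13) = 2.56495
J = H' / ln(S) = 1.64 / 2.56495 = 0.639389 ≈ 0.6394

0.6394


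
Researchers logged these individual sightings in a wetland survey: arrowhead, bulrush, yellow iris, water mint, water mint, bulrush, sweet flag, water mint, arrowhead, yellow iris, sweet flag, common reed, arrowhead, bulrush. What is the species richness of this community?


Total individuals logged = 14
Distinct species (count of individuals): arrowhead (3), bulrush (3), yellow iris (2), water mint (3), sweet flag (2), common reed (1)
Species richness = number of distinct species = 6

6


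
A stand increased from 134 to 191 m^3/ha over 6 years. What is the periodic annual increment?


PAI = (V2 - V1) / period = (191 - 134) / 6 = 57 / 6 = 9.50 m^3/ha/yr

9.50 m^3/ha/yr


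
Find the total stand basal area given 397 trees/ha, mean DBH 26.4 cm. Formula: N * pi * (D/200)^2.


(D/200)^2 = (26.4/200)^2 = 0.132^2 = 0.017424
Individual BA = 3.141593 * 0.017424 = 0.0547391 m^2
Stand BA = 397 * 0.0547391 = 21.7314 ≈ 21.73 m^2/ha

21.73 m^2/ha


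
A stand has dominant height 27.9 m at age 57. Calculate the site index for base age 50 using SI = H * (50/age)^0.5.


50/57 = 0.877193
(0.877193)^0.5 = 0.936586
SI = 27.9 * 0.936586 = 26.1307 ≈ 26.1 m

26.1 m


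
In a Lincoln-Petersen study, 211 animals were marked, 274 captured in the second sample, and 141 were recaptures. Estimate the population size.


N = M * C / R = 211 * 274 / 141 = 57814 / 141 = 410.03 ≈ 410

410 individuals


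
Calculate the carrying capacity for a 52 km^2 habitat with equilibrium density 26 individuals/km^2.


K = 26 * 52 = 1352 individuals

1352 individuals


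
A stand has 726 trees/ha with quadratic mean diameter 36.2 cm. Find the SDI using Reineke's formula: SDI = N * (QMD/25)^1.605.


QMD/25 = 36.2/25 = 1.448
(1.448)^1.605 = exp(1.605 * ln(1.448)) = exp(1.605 * 0.370183) = exp(0.594144) = 1.81148
SDI = 726 * 1.81148 = 1315.13 ≈ 1315

1315


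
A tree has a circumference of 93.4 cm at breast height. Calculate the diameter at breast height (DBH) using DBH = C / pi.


DBH = C / pi = 93.4 / 3.141593 = 29.7301 ≈ 29.73 cm

29.73 cm


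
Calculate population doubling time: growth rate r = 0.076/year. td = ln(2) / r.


td = ln(2) / 0.076 = 0.693147 / 0.076 = 9.12036 ≈ 9.1 years

9.1 years


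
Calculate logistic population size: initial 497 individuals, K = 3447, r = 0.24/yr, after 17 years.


(K - N0)/N0 = (3447 - 497)/497 = 2950/497 = 5.93561
r*t = 0.24 * 17 = 4.08; exp(-4.08) = 0.0169075
5.93561 * 0.0169075 = 0.100356
1 + 0.100356 = 1.10036
N = 3447 / 1.10036 = 3132.61 ≈ 3133

3133


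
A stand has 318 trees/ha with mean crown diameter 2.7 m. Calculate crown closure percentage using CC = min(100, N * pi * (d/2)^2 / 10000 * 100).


(d/2)^2 = (2.7/2)^2 = 1.35^2 = 1.8225
Crown area = 3.141593 * 1.8225 = 5.72555 m^2
N * area / 10000 * 100 = 318 * 5.72555 / 10000 * 100 = 18.2072
CC = min(100, 18.2072) = 18.2072 ≈ 18.2%

18.2%


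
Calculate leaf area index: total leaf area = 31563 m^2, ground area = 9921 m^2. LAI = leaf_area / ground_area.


LAI = 31563 / 9921 = 3.1814 ≈ 3.18

3.18


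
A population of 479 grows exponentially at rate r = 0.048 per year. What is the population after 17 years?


r*t = 0.048 * 17 = 0.816
exp(0.816) = 2.26144
N = 479 * 2.26144 = 1083.23 ≈ 1083

1083


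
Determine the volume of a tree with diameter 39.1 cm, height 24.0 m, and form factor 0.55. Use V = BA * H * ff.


(D/200)^2 = (39.1/200)^2 = 0.1955^2 = 0.03822025
BA = 3.141593 * 0.03822025 = 0.120072 m^2
V = 0.120072 * 24.0 * 0.55 = 1.58495 ≈ 1.585 m^3

1.585 m^3


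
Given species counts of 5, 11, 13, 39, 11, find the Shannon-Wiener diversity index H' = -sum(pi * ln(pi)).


Total N = 5 + 11 + 13 + 39 + 11 = 79
Per-species terms:
  p = 5/79 = 0.063291; ln(p) = -2.760012; p*ln(p) = 0.063291 * (-2.760012) = -0.174684
  p = 11/79 = 0.139241; ln(p) = -1.971549; p*ln(p) = 0.139241 * (-1.971549) = -0.274520
  p = 13/79 = 0.164557; ln(p) = -1.804498; p*ln(p) = 0.164557 * (-1.804498) = -0.296943
  p = 39/79 = 0.493671; ln(p) = -0.705886; p*ln(p) = 0.493671 * (-0.705886) = -0.348475
  p = 11/79 = 0.139241; ln(p) = -1.971549; p*ln(p) = 0.139241 * (-1.971549) = -0.274520
sum(p*ln(p)) = (-0.174684) + (-0.274520) + (-0.296943) + (-0.348475) + (-0.274520) = -1.369142
H' = -(-1.369142) = 1.369142 ≈ 1.3691

1.3691


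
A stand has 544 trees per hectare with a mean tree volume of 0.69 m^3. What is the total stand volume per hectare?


V_stand = 544 * 0.69 = 375.36 ≈ 375.4 m^3/ha

375.4 m^3/ha


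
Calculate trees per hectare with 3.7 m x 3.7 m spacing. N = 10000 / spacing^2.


N = 10000 / 3.7^2 = 10000 / 13.69 = 730.460 ≈ 730 trees/ha

730 trees/ha


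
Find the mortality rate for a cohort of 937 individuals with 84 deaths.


Mortality rate = 84 / 937 = 0.089648 ≈ 0.0896

0.0896


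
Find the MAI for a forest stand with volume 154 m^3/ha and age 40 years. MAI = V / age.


MAI = 154 / 40 = 3.85 m^3/ha/yr

3.85 m^3/ha/yr


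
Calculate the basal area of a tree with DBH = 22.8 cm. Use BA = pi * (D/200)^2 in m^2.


D/200 = 22.8/200 = 0.114 m
(D/200)^2 = 0.114^2 = 0.012996
BA = 3.141593 * 0.012996 = 0.0408281 ≈ 0.0408 m^2

0.0408 m^2


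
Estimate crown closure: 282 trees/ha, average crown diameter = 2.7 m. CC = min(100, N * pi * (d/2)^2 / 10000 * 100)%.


(d/2)^2 = (2.7/2)^2 = 1.35^2 = 1.8225
Crown area = 3.141593 * 1.8225 = 5.72555 m^2
N * area / 10000 * 100 = 282 * 5.72555 / 10000 * 100 = 16.1461
CC = min(100, 16.1461) = 16.1461 ≈ 16.1%

16.1%


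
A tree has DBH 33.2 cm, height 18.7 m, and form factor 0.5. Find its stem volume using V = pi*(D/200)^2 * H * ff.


(D/200)^2 = (33.2/200)^2 = 0.166^2 = 0.027556
BA = 3.141593 * 0.027556 = 0.0865697 m^2
V = 0.0865697 * 18.7 * 0.5 = 0.809427 ≈ 0.809 m^3

0.809 m^3


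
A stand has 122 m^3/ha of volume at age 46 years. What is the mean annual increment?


MAI = 122 / 46 = 2.6522 ≈ 2.65 m^3/ha/yr

2.65 m^3/ha/yr


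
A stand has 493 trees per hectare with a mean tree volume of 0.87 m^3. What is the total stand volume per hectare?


V_stand = 493 * 0.87 = 428.91 ≈ 428.9 m^3/ha

428.9 m^3/ha


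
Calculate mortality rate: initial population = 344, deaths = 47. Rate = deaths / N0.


Mortality rate = 47 / 344 = 0.136628 ≈ 0.1366

0.1366


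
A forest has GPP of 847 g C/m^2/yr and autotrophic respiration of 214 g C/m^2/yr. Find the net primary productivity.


NPP = GPP - Ra = 847 - 214 = 633 g C/m^2/yr

633 g C/m^2/yr


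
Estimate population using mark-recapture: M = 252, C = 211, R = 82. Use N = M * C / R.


N = M * C / R = 252 * 211 / 82 = 53172 / 82 = 648.44 ≈ 648

648 individuals


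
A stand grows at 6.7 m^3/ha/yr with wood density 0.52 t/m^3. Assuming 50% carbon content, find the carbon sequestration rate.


C = 6.7 * 0.52 * 0.5 = 1.742 ≈ 1.74 t C/ha/yr

1.74 t C/ha/yr


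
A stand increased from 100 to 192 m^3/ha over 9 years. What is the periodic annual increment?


PAI = (V2 - V1) / period = (192 - 100) / 9 = 92 / 9 = 10.2222 ≈ 10.22 m^3/ha/yr

10.22 m^3/ha/yr


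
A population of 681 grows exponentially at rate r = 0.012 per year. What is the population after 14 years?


r*t = 0.012 * 14 = 0.168
exp(0.168) = 1.18294
N = 681 * 1.18294 = 805.582 ≈ 806

806


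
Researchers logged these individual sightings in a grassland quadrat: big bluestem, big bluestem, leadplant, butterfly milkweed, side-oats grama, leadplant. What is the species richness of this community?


Total individuals logged = 6
Distinct species (count of individuals): big bluestem (2), leadplant (2), butterfly milkweed (1), side-oats grama (1)
Species richness = number of distinct species = 4

4


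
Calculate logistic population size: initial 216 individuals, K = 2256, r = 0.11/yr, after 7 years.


(K - N0)/N0 = (2256 - 216)/216 = 2040/216 = 9.44444
r*t = 0.11 * 7 = 0.77; exp(-0.77) = 0.463013
9.44444 * 0.463013 = 4.37290
1 + 4.37290 = 5.37290
N = 2256 / 5.37290 = 419.885 ≈ 420

420


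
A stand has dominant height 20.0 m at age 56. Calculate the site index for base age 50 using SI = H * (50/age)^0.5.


50/56 = 0.892857
(0.892857)^0.5 = 0.944911
SI = 20.0 * 0.944911 = 18.8982 ≈ 18.9 m

18.9 m


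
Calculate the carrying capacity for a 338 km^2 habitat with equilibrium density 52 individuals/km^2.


K = 52 * 338 = 17576 individuals

17576 individuals


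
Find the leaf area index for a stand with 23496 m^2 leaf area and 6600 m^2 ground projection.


LAI = 23496 / 6600 = 3.56

3.56


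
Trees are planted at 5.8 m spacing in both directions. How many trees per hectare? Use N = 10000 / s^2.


N = 10000 / 5.8^2 = 10000 / 33.64 = 297.265 ≈ 297 trees/ha

297 trees/ha


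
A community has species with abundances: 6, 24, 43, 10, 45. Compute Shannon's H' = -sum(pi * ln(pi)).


Total N = 6 + 24 + 43 + 10 + 45 = 128
Per-species terms:
  p = 6/128 = 0.046875; ln(p) = -3.060271; p*ln(p) = 0.046875 * (-3.060271) = -0.143450
  p = 24/128 = 0.187500; ln(p) = -1.673976; p*ln(p) = 0.187500 * (-1.673976) = -0.313871
  p = 43/128 = 0.335938; ln(p) = -1.090829; p*ln(p) = 0.335938 * (-1.090829) = -0.366451
  p = 10/128 = 0.078125; ln(p) = -2.549445; p*ln(p) = 0.078125 * (-2.549445) = -0.199175
  p = 45/128 = 0.351563; ln(p) = -1.045366; p*ln(p) = 0.351563 * (-1.045366) = -0.367512
sum(p*ln(p)) = (-0.143450) + (-0.313871) + (-0.366451) + (-0.199175) + (-0.367512) = -1.390459
H' = -(-1.390459) = 1.390459 ≈ 1.3905

1.3905


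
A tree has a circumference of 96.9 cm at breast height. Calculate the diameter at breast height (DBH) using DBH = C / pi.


DBH = C / pi = 96.9 / 3.141593 = 30.8442 ≈ 30.84 cm

30.84 cm


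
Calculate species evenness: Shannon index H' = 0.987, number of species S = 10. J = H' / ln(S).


ln(10) = 2.30259
J = H' / ln(S) = 0.987 / 2.30259 = 0.428648 ≈ 0.4286

0.4286


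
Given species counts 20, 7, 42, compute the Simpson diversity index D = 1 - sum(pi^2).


Total N = 20 + 7 + 42 = 69
Per-species terms:
  p = 20/69 = 0.289855; p^2 = 0.289855^2 = 0.084016
  p = 7/69 = 0.101449; p^2 = 0.101449^2 = 0.010292
  p = 42/69 = 0.608696; p^2 = 0.608696^2 = 0.370511
sum(p^2) = 0.084016 + 0.010292 + 0.370511 = 0.464819
D = 1 - 0.464819 = 0.535181 ≈ 0.5352

0.5352


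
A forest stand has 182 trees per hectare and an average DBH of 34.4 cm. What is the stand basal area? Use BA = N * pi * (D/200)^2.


(D/200)^2 = (34.4/200)^2 = 0.172^2 = 0.029584
Individual BA = 3.141593 * 0.029584 = 0.0929409 m^2
Stand BA = 182 * 0.0929409 = 16.9152 ≈ 16.92 m^2/ha

16.92 m^2/ha


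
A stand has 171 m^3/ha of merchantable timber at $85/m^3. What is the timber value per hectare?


Value = 171 * 85 = $14535/ha

$14535/ha


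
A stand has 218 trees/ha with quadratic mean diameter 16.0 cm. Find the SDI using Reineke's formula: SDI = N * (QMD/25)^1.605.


QMD/25 = 16.0/25 = 0.64
(0.64)^1.605 = exp(1.605 * ln(0.64)) = exp(1.605 * (-0.446287)) = exp(-0.716291) = 0.488561
SDI = 218 * 0.488561 = 106.506 ≈ 107

107


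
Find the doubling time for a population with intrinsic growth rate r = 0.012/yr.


td = ln(2) / 0.012 = 0.693147 / 0.012 = 57.7623 ≈ 57.8 years

57.8 years


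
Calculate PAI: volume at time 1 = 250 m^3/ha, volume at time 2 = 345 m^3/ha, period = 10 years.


PAI = (V2 - V1) / period = (345 - 250) / 10 = 95 / 10 = 9.50 m^3/ha/yr

9.50 m^3/ha/yr


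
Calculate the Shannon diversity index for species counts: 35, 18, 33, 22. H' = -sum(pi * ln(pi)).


Total N = 35 + 18 + 33 + 22 = 108
Per-species terms:
  p = 35/108 = 0.324074; ln(p) = -1.126783; p*ln(p) = 0.324074 * (-1.126783) = -0.365161
  p = 18/108 = 0.166667; ln(p) = -1.791757; p*ln(p) = 0.166667 * (-1.791757) = -0.298627
  p = 33/108 = 0.305556; ln(p) = -1.185622; p*ln(p) = 0.305556 * (-1.185622) = -0.362274
  p = 22/108 = 0.203704; ln(p) = -1.591087; p*ln(p) = 0.203704 * (-1.591087) = -0.324111
sum(p*ln(p)) = (-0.365161) + (-0.298627) + (-0.362274) + (-0.324111) = -1.350173
H' = -(-1.350173) = 1.350173 ≈ 1.3502

1.3502


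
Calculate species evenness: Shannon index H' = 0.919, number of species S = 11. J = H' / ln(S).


ln(11) = 2.39790
J = H' / ln(S) = 0.919 / 2.39790 = 0.383252 ≈ 0.3833

0.3833


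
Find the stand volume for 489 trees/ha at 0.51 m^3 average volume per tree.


V_stand = 489 * 0.51 = 249.39 ≈ 249.4 m^3/ha

249.4 m^3/ha


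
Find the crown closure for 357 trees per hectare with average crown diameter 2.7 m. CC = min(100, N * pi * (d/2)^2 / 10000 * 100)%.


(d/2)^2 = (2.7/2)^2 = 1.35^2 = 1.8225
Crown area = 3.141593 * 1.8225 = 5.72555 m^2
N * area / 10000 * 100 = 357 * 5.72555 / 10000 * 100 = 20.4402
CC = min(100, 20.4402) = 20.4402 ≈ 20.4%

20.4%


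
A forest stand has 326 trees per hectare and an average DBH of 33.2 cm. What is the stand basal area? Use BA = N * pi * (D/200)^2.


(D/200)^2 = (33.2/200)^2 = 0.166^2 = 0.027556
Individual BA = 3.141593 * 0.027556 = 0.0865697 m^2
Stand BA = 326 * 0.0865697 = 28.2217 ≈ 28.22 m^2/ha

28.22 m^2/ha


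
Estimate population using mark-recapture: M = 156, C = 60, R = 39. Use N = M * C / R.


N = M * C / R = 156 * 60 / 39 = 9360 / 39 = 240

240 individuals


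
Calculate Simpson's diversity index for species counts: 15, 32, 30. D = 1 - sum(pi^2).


Total N = 15 + 32 + 30 = 77
Per-species terms:
  p = 15/77 = 0.194805; p^2 = 0.194805^2 = 0.037949
  p = 32/77 = 0.415584; p^2 = 0.415584^2 = 0.172710
  p = 30/77 = 0.389610; p^2 = 0.389610^2 = 0.151796
sum(p^2) = 0.037949 + 0.172710 + 0.151796 = 0.362455
D = 1 - 0.362455 = 0.637545 ≈ 0.6375

0.6375


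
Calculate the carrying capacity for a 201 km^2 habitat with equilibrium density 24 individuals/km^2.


K = 24 * 201 = 4824 individuals

4824 individuals
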